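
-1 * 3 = -3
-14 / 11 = -1.27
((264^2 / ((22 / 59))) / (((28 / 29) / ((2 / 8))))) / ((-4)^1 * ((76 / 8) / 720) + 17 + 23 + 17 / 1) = 121960080 / 143507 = 849.85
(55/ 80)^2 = 121/ 256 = 0.47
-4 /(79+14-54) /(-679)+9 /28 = 34063 /105924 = 0.32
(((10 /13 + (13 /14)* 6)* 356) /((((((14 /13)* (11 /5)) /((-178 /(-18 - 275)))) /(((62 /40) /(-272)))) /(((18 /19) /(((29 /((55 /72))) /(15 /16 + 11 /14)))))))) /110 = -27344804911 /21207276468224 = -0.00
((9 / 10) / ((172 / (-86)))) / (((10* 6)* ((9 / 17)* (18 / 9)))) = -17 / 2400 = -0.01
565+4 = 569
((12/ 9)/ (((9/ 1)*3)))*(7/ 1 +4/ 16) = 29/ 81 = 0.36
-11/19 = -0.58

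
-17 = -17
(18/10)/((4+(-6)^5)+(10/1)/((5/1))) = -3/12950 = -0.00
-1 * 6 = -6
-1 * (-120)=120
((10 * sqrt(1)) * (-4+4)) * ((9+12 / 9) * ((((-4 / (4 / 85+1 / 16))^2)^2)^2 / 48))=0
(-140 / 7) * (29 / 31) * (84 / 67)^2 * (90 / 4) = -92080800 / 139159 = -661.69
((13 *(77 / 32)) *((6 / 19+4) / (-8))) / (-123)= 1001 / 7296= 0.14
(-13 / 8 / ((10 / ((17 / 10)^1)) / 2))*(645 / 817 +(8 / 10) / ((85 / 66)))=-148083 / 190000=-0.78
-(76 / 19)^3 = -64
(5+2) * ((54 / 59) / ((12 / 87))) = 5481 / 118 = 46.45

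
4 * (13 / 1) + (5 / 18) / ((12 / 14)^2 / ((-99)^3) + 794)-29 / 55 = 23749390759469 / 461394423820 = 51.47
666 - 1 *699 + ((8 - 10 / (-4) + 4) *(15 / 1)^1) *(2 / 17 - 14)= -51891 / 17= -3052.41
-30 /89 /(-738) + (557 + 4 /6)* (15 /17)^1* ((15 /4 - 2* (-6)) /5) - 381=870188317 /744396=1168.99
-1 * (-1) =1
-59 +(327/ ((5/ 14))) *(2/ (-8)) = -287.90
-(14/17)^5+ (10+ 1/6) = 83384333/8519142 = 9.79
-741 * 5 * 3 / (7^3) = -11115 / 343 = -32.41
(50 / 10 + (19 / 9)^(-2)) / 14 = 943 / 2527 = 0.37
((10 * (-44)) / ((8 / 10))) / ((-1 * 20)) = 55 / 2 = 27.50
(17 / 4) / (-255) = -1 / 60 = -0.02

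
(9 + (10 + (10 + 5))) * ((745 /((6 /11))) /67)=139315 /201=693.11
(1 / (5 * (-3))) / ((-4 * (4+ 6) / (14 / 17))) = 7 / 5100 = 0.00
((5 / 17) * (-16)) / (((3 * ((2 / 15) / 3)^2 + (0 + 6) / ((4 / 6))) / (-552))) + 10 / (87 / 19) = 2612931170 / 8990841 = 290.62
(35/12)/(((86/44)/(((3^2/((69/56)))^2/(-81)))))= -603680/614169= -0.98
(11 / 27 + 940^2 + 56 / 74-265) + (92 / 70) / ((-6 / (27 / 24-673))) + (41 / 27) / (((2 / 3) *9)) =148276817855 / 167832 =883483.59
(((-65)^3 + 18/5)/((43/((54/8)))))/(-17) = 2180817/860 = 2535.83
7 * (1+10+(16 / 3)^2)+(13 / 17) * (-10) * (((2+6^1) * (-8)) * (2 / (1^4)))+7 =193076 / 153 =1261.93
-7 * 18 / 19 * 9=-1134 / 19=-59.68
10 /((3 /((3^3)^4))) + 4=1771474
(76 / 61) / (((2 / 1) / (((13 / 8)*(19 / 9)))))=2.14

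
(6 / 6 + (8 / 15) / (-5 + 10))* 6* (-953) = -158198 / 25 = -6327.92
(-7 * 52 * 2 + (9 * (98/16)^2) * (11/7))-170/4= -15355/64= -239.92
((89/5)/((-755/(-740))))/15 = 13172/11325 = 1.16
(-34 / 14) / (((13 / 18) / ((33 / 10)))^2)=-1499553 / 29575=-50.70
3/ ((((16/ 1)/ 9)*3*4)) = 9/ 64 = 0.14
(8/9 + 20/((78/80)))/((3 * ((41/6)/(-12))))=-20032/1599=-12.53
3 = 3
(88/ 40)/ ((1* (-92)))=-11/ 460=-0.02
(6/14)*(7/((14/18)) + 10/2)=6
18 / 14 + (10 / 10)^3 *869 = 6092 / 7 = 870.29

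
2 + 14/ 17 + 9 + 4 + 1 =286/ 17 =16.82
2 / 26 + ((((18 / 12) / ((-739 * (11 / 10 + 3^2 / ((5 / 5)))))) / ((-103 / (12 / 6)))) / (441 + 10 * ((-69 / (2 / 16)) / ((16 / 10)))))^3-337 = -2008103163008603528692453637480380 / 5960123543176220518950204860063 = -336.92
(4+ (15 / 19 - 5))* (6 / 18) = -4 / 57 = -0.07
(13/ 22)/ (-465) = -13/ 10230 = -0.00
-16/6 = -8/3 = -2.67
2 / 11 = 0.18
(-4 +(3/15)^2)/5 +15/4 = 1479/500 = 2.96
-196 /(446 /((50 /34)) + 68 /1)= -350 /663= -0.53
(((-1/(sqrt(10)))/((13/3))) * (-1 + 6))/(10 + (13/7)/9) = -189 * sqrt(10)/16718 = -0.04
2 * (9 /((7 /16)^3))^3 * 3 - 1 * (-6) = 300579233364906 /40353607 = 7448633.61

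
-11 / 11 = -1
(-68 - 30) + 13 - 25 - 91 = -201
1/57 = 0.02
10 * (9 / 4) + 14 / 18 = 419 / 18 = 23.28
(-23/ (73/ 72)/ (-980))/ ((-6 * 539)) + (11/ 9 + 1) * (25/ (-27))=-4820024267/ 2342523645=-2.06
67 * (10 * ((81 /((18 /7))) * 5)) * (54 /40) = 569835 /4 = 142458.75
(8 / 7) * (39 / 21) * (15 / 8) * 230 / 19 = 44850 / 931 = 48.17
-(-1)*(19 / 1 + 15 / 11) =224 / 11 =20.36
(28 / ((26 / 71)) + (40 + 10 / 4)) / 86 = 3093 / 2236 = 1.38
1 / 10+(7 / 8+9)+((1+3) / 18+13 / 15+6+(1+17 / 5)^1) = 7727 / 360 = 21.46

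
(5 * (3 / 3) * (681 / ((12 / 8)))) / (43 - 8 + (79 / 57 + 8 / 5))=323475 / 5413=59.76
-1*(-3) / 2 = 3 / 2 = 1.50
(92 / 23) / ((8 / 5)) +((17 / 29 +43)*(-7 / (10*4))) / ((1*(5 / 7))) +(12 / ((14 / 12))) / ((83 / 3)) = -6576879 / 842450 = -7.81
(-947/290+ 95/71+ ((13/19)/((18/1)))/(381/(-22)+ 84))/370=-9952817389/1911103883100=-0.01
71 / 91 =0.78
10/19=0.53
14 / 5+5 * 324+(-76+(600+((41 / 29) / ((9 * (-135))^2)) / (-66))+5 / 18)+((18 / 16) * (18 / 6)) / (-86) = 2086857386148401 / 971970159600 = 2147.04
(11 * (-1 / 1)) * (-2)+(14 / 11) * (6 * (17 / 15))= 1686 / 55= 30.65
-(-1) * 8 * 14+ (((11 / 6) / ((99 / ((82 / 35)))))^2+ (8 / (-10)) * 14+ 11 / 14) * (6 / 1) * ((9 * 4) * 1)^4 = -104932923.57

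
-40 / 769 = -0.05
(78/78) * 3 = 3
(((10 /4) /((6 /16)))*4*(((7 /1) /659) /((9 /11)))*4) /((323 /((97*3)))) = 2390080 /1915713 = 1.25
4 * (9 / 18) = 2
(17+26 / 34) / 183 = 302 / 3111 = 0.10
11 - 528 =-517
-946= -946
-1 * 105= -105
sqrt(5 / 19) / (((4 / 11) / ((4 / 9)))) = 11 * sqrt(95) / 171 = 0.63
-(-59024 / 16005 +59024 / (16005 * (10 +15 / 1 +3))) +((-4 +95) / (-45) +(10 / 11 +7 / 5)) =184522 / 48015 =3.84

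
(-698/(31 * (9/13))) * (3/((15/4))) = -36296/1395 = -26.02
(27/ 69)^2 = 81/ 529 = 0.15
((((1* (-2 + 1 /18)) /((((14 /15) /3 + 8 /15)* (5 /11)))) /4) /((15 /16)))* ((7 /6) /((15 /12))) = -1078 /855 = -1.26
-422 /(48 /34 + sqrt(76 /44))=-1893936 /845 + 121958 *sqrt(209) /845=-154.80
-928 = -928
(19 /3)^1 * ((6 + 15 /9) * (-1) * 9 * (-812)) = 354844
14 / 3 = 4.67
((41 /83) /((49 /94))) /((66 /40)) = 77080 /134211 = 0.57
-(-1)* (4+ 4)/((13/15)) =120/13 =9.23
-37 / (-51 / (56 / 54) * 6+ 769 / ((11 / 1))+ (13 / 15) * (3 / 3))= 0.16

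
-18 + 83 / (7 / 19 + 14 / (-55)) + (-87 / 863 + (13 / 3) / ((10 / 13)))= 2207157973 / 3080910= 716.40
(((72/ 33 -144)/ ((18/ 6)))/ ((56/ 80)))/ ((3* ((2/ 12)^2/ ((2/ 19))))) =-124800/ 1463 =-85.30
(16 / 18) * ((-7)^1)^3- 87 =-3527 / 9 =-391.89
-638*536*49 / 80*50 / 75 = -2094554 / 15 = -139636.93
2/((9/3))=2/3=0.67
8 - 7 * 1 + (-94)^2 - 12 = 8825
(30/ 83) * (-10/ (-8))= 0.45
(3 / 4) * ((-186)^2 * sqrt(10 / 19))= 25947 * sqrt(190) / 19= 18823.93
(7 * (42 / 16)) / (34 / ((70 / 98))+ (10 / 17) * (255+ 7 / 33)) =412335 / 4436944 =0.09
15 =15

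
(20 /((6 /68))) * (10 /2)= 3400 /3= 1133.33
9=9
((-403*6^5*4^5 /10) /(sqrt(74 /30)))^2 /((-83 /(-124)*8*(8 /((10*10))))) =299264691258167132160 /3071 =97448613239390143.98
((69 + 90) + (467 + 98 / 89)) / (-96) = -4651 / 712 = -6.53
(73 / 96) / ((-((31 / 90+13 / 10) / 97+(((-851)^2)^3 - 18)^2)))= -106215 / 20150644786004048583821979465965308657888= -0.00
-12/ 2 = -6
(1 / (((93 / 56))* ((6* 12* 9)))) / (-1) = -7 / 7533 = -0.00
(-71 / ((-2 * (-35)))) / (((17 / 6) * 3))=-71 / 595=-0.12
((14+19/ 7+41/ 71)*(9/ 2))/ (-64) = -38673/ 31808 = -1.22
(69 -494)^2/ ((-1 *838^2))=-180625/ 702244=-0.26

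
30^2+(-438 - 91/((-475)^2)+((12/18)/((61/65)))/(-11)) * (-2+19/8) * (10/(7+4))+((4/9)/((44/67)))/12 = 6751058827171/8992825875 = 750.72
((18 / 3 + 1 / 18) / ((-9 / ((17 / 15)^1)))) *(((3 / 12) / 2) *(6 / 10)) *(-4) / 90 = 1853 / 729000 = 0.00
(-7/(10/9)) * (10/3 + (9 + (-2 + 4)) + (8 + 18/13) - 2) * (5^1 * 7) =-4788.81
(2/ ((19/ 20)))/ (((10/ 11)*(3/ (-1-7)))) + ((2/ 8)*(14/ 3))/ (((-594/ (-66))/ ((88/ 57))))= -484/ 81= -5.98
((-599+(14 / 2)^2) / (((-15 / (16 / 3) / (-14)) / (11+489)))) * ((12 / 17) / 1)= -49280000 / 51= -966274.51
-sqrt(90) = -3 * sqrt(10) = -9.49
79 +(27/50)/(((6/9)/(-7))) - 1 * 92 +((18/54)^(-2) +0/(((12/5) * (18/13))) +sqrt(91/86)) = -967/100 +sqrt(7826)/86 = -8.64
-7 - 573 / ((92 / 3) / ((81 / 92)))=-198487 / 8464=-23.45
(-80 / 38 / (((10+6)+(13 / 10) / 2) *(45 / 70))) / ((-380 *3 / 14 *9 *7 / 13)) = 14560 / 29211759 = 0.00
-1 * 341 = -341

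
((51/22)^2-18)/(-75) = 2037/12100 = 0.17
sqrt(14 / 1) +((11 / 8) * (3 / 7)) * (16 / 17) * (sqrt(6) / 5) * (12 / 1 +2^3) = sqrt(14) +264 * sqrt(6) / 119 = 9.18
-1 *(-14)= 14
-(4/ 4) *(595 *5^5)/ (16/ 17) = -31609375/ 16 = -1975585.94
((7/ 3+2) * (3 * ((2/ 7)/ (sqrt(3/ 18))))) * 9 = 234 * sqrt(6)/ 7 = 81.88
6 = 6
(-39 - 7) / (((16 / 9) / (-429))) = 11100.38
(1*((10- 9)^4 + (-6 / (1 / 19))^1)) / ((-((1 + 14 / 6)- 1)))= 339 / 7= 48.43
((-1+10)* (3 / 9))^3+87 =114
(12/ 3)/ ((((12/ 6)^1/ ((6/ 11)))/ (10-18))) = -96/ 11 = -8.73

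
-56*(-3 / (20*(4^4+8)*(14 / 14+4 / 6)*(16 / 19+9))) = 399 / 205700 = 0.00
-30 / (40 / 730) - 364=-911.50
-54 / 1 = -54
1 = 1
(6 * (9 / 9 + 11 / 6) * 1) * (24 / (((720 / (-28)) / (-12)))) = 952 / 5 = 190.40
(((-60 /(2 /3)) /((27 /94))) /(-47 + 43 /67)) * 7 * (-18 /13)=-1322580 /20189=-65.51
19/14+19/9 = 437/126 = 3.47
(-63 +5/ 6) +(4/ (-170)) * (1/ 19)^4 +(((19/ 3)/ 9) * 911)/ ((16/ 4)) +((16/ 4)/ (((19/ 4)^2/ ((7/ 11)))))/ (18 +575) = 765565776186797/ 7803770045940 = 98.10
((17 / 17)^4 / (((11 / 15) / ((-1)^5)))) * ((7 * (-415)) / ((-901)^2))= 43575 / 8929811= 0.00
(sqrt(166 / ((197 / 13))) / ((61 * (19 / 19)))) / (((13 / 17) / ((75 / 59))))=1275 * sqrt(425126) / 9217039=0.09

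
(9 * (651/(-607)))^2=34327881/368449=93.17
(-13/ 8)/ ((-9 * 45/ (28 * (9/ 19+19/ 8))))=39403/ 123120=0.32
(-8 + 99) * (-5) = -455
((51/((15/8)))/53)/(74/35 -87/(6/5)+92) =0.02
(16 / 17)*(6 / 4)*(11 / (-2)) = -132 / 17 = -7.76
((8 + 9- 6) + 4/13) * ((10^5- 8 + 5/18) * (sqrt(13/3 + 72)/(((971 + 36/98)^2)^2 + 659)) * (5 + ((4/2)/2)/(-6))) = 14744069340071281 * sqrt(687)/7205853519492596008560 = 0.00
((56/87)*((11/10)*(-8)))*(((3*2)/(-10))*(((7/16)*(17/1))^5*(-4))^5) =-595888165062429437861344673131000457153664405920390923/28047079015059396853183283200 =-21245997301268967544173650.00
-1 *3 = -3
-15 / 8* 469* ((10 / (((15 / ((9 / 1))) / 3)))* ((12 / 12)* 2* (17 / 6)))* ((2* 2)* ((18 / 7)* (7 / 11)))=-6458130 / 11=-587102.73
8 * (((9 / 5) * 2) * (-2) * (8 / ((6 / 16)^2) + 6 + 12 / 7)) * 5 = -130240 / 7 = -18605.71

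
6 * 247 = 1482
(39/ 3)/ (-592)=-13/ 592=-0.02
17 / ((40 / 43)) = 731 / 40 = 18.28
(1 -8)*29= -203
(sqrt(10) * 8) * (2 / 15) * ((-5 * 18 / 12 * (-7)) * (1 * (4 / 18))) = 112 * sqrt(10) / 9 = 39.35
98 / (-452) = -49 / 226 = -0.22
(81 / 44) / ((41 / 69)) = 5589 / 1804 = 3.10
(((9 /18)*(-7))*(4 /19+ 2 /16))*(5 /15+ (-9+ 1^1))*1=9.00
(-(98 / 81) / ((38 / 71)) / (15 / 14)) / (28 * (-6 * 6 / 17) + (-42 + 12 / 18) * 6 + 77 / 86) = 71208172 / 10341041175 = 0.01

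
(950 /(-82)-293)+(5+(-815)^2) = 27220942 /41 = 663925.41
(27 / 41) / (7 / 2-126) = -54 / 10045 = -0.01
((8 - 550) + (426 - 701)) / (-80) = 817 / 80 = 10.21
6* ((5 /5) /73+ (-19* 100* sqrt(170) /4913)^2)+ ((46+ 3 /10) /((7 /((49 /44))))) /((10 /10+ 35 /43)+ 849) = 254680450270200443 /1668488443241400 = 152.64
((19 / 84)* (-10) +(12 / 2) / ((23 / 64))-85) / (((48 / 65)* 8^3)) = -4430855 / 23740416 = -0.19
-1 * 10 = -10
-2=-2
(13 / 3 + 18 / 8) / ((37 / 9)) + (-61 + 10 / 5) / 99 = 14731 / 14652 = 1.01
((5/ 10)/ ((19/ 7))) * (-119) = -833/ 38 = -21.92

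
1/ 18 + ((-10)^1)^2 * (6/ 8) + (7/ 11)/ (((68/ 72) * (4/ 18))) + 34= 377287/ 3366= 112.09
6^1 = 6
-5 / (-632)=5 / 632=0.01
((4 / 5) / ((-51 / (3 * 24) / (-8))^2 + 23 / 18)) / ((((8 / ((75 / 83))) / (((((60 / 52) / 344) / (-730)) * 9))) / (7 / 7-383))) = 178225920 / 160519190533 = 0.00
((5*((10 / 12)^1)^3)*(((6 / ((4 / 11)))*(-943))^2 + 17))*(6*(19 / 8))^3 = 4151376436694375 / 2048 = 2027039275729.68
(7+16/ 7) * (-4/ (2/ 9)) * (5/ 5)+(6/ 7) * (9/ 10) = -5823/ 35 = -166.37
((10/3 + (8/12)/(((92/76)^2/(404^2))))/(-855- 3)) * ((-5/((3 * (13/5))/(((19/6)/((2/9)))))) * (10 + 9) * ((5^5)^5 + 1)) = 8804693479090929060915719175/1966822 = 4476609209725602551179.37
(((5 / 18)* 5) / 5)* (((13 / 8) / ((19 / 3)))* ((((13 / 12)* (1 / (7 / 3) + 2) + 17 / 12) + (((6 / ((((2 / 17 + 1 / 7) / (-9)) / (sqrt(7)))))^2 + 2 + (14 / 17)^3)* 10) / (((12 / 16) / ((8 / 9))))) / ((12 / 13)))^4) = 2347013327115652977297577885181063476346687936426939010853159540625 / 148034393100432087756135644714371809841152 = 15854513792097969130719050.00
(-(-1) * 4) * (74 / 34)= 148 / 17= 8.71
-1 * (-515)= 515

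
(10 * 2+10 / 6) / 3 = 7.22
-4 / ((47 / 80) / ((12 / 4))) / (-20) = 48 / 47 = 1.02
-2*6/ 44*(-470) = 128.18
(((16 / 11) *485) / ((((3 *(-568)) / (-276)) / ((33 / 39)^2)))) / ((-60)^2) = 24541 / 1079910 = 0.02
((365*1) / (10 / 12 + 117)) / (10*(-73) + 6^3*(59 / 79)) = -86505 / 15881341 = -0.01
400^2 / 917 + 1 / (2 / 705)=966485 / 1834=526.98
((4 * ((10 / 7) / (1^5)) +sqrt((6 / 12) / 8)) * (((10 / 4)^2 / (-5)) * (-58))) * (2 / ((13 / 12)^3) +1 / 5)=94327111 / 123032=766.69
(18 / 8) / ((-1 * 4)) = -9 / 16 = -0.56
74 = 74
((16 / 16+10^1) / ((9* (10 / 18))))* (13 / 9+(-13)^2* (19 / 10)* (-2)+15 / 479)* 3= -151918921 / 35925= -4228.78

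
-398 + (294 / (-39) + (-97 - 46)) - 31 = -579.54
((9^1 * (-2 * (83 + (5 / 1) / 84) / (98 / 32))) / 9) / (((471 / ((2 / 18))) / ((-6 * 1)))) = 111632 / 1453977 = 0.08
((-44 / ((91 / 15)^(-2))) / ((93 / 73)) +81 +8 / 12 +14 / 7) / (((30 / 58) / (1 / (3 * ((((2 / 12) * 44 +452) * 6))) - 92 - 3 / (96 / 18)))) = 212502.75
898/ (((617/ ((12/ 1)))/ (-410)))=-4418160/ 617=-7160.71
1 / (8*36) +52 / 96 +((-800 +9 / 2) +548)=-71123 / 288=-246.95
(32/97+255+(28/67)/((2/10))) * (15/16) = 25094535/103984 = 241.33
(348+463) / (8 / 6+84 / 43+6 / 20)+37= 1217389 / 4627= 263.11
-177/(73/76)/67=-13452/4891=-2.75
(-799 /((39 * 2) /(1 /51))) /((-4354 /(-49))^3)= -16121 /56310192432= -0.00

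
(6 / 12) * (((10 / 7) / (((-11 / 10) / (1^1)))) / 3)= -50 / 231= -0.22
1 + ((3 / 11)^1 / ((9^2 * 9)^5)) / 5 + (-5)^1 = -15098683020274259 / 3774670755068565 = -4.00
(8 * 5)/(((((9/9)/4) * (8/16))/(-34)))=-10880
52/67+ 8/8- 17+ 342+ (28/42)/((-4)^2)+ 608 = 1503187/1608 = 934.82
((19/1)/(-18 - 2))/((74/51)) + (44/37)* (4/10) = -53/296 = -0.18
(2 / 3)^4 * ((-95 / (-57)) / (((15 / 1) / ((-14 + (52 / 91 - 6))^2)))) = 295936 / 35721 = 8.28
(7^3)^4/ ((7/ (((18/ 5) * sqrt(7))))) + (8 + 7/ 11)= 95/ 11 + 35591881374 * sqrt(7)/ 5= 18833453370.34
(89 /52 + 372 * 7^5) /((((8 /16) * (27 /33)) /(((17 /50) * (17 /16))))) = 1033539621763 /187200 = 5521044.99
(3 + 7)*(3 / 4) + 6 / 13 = 207 / 26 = 7.96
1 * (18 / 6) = 3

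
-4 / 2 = -2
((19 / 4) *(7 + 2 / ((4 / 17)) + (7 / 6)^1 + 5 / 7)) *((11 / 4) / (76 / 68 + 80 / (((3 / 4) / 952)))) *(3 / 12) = 1296845 / 2320163776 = 0.00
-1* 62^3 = -238328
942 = 942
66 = 66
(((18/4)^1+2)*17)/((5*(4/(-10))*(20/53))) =-11713/80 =-146.41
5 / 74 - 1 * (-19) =1411 / 74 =19.07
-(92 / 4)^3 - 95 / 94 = -1143793 / 94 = -12168.01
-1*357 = -357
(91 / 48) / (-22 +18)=-91 / 192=-0.47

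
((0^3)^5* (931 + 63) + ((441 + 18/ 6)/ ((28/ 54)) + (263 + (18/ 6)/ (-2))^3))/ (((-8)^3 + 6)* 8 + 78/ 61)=-61087694881/ 13823600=-4419.09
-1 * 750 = -750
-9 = -9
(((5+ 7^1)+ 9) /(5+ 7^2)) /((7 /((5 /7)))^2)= 25 /6174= 0.00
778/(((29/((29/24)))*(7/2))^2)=389/3528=0.11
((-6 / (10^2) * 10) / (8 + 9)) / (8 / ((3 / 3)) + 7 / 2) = -6 / 1955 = -0.00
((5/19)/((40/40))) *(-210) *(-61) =64050/19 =3371.05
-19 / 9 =-2.11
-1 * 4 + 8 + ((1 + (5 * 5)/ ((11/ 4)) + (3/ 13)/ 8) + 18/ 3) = 23017/ 1144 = 20.12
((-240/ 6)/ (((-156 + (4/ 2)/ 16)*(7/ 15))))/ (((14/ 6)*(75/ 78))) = 14976/ 61103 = 0.25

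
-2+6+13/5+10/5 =43/5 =8.60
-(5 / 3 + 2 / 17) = -91 / 51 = -1.78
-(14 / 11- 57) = 613 / 11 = 55.73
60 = 60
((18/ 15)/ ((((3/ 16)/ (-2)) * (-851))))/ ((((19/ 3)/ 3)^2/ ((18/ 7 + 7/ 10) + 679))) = 123791328/ 53761925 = 2.30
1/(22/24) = 12/11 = 1.09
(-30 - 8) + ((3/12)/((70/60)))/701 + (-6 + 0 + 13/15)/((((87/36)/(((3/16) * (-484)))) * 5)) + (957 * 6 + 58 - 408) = 38368826389/7115150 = 5392.55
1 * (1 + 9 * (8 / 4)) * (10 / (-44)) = -95 / 22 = -4.32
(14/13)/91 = 2/169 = 0.01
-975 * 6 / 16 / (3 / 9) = -8775 / 8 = -1096.88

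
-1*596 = -596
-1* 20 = -20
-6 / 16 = -3 / 8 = -0.38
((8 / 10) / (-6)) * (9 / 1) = -6 / 5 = -1.20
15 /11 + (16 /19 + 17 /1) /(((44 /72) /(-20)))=-121755 /209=-582.56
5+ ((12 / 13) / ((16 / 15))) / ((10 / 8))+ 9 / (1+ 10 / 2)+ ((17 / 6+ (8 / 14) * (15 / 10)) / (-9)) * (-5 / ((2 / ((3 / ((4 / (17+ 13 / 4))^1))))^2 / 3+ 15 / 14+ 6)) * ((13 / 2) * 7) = 4648746034 / 228174557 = 20.37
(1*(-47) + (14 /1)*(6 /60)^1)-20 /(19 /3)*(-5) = -2832 /95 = -29.81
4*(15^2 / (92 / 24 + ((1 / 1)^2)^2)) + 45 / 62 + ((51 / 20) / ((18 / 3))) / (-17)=6721201 / 35960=186.91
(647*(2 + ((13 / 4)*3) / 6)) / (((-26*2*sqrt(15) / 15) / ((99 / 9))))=-206393*sqrt(15) / 416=-1921.53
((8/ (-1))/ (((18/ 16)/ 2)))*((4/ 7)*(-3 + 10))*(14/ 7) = -1024/ 9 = -113.78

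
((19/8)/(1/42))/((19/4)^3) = 336/361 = 0.93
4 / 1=4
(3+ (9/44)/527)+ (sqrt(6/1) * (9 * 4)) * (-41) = 69573/23188 - 1476 * sqrt(6) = -3612.45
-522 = -522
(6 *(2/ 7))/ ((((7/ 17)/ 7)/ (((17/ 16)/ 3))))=289/ 28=10.32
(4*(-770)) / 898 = -1540 / 449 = -3.43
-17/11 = -1.55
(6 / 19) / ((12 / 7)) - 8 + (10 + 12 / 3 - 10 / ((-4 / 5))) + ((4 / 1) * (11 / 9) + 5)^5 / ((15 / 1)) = 106411565456 / 16828965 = 6323.12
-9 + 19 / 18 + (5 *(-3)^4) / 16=17.37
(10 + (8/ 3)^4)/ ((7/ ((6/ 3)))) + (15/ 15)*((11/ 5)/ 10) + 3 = 581887/ 28350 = 20.53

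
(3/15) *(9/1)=9/5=1.80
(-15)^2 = 225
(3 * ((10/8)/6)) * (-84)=-105/2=-52.50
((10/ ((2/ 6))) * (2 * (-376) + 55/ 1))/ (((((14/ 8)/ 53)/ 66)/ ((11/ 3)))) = -1072766640/ 7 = -153252377.14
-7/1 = -7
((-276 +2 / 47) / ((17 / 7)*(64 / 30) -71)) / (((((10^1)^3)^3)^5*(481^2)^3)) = 27237 / 80452437163202380595540000000000000000000000000000000000000000000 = 0.00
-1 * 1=-1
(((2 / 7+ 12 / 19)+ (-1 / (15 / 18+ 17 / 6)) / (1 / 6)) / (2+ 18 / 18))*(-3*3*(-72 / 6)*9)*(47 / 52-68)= 297304668 / 19019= 15631.98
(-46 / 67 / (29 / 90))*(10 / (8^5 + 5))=-41400 / 63677939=-0.00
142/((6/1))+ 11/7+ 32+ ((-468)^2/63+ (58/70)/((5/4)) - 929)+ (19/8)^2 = 2611.11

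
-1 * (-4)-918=-914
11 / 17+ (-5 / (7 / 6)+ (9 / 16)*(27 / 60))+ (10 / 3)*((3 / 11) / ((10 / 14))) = -885011 / 418880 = -2.11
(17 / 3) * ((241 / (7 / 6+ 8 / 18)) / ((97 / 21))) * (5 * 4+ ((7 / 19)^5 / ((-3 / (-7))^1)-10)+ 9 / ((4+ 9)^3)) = 28138403365033584 / 15302690471939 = 1838.79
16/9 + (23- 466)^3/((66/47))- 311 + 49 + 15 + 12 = -12258347465/198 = -61910845.78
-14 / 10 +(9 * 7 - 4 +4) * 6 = 1883 / 5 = 376.60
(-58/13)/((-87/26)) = 4/3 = 1.33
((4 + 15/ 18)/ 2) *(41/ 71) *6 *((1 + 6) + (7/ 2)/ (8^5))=545464451/ 9306112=58.61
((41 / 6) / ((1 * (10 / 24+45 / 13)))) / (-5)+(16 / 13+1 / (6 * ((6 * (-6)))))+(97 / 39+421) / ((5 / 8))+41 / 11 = 5794577627 / 8494200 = 682.18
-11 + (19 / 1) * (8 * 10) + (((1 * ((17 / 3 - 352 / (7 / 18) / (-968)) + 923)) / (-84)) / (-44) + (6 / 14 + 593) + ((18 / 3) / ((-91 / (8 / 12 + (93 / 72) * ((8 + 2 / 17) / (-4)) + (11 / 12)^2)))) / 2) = 198375032161 / 94342248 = 2102.72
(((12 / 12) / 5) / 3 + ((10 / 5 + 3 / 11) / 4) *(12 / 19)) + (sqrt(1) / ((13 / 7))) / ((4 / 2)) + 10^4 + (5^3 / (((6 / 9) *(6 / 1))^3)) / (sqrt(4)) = 52175118631 / 5216640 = 10001.67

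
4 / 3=1.33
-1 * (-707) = 707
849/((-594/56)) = -7924/99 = -80.04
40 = 40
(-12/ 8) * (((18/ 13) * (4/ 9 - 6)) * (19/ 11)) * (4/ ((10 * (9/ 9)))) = 7.97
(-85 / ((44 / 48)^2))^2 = 149817600 / 14641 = 10232.74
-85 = -85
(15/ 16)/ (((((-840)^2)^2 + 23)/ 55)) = 825/ 7965941760368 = 0.00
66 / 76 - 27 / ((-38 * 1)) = 30 / 19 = 1.58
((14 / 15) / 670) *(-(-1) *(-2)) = -14 / 5025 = -0.00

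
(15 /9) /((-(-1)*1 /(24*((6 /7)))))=240 /7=34.29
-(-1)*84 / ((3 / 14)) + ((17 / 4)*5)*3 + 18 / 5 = 9187 / 20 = 459.35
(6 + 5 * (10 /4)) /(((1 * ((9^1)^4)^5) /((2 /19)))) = 37 /230995643722081647219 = 0.00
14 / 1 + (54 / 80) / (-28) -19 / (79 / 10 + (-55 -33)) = 12750853 / 897120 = 14.21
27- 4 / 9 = 239 / 9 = 26.56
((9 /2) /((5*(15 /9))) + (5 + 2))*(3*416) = 235248 /25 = 9409.92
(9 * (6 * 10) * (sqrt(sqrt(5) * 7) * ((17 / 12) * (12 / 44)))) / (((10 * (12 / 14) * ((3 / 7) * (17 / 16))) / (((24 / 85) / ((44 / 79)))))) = 278712 * 5^(1 / 4) * sqrt(7) / 10285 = 107.21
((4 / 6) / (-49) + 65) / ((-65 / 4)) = -38212 / 9555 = -4.00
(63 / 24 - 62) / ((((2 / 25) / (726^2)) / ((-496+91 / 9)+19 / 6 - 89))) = 1789212555625 / 8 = 223651569453.12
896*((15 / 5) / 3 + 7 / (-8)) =112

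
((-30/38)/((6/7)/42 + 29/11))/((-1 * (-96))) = -2695/870656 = -0.00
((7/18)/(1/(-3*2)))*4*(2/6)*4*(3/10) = -56/15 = -3.73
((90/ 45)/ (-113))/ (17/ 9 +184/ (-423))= -282/ 23165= -0.01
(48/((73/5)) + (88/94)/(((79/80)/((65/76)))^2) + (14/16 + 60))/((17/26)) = 52146505607781/525643157308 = 99.21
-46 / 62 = -23 / 31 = -0.74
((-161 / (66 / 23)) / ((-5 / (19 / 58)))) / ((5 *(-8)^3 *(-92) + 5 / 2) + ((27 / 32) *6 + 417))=281428 / 18063915705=0.00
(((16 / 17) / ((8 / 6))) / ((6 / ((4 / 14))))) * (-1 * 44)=-176 / 119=-1.48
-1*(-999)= 999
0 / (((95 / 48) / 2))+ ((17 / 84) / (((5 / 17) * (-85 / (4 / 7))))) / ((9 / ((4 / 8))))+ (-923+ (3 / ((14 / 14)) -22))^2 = 58699128583 / 66150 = 887364.00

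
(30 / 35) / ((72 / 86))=43 / 42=1.02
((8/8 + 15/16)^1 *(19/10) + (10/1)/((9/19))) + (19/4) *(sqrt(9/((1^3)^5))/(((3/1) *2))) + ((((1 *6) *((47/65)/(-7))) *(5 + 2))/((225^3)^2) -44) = -1514221455322268633/89957460937500000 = -16.83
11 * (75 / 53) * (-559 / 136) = -461175 / 7208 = -63.98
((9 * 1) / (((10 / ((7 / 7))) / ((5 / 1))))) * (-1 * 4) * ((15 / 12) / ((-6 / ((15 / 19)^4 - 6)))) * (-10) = 54847575 / 260642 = 210.43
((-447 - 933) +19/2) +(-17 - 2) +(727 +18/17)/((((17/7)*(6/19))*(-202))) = -488343527/350268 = -1394.20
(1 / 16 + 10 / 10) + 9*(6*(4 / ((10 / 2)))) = 3541 / 80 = 44.26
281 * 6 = 1686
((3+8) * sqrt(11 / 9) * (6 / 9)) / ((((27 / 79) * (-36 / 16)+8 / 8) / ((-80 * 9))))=-556160 * sqrt(11) / 73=-25268.14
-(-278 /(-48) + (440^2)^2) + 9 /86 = -38680350725869 /1032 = -37480960005.69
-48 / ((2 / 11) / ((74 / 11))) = -1776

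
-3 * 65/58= -195/58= -3.36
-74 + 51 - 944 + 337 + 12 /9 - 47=-675.67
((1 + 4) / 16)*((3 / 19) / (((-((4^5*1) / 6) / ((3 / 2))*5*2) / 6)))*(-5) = 0.00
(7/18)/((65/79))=553/1170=0.47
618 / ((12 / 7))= 721 / 2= 360.50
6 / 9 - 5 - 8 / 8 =-5.33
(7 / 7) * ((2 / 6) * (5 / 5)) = 1 / 3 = 0.33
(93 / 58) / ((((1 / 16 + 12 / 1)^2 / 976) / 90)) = 967.99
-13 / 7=-1.86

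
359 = 359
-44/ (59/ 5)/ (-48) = 55/ 708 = 0.08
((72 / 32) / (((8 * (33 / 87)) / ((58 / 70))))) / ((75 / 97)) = 244731 / 308000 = 0.79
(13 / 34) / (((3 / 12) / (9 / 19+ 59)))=29380 / 323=90.96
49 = 49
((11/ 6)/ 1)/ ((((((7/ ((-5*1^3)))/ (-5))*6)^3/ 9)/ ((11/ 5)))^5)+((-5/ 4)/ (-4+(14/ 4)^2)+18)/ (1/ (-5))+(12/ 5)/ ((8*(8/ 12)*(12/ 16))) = 27932332891011861597420011/ 12475005582780962242560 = 2239.06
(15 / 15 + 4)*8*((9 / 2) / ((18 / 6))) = 60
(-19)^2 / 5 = 361 / 5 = 72.20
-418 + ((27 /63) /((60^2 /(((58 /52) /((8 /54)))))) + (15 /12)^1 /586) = -35664170327 /85321600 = -418.00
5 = 5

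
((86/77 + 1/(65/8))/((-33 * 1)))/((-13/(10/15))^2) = -0.00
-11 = -11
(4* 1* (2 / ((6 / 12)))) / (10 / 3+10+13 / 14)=672 / 599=1.12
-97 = -97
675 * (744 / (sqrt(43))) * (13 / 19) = 6528600 * sqrt(43) / 817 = 52400.11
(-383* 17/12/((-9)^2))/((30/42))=-45577/4860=-9.38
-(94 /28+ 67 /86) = -1245 /301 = -4.14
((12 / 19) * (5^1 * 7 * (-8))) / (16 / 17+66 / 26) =-742560 / 14611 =-50.82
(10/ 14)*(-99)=-495/ 7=-70.71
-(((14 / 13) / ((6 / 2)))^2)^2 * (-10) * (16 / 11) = 6146560 / 25447851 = 0.24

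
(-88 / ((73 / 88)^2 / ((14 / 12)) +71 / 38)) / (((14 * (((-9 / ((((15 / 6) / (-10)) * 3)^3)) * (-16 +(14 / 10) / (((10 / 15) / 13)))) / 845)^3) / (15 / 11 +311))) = -804277713856134375 / 23380841506112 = -34399.01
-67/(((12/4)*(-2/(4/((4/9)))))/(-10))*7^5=-16891035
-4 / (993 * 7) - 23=-159877 / 6951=-23.00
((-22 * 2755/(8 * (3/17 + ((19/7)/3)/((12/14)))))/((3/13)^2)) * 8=-923780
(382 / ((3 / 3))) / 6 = 191 / 3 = 63.67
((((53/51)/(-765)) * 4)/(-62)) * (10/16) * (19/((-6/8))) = -1007/725679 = -0.00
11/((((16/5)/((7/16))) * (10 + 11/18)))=3465/24448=0.14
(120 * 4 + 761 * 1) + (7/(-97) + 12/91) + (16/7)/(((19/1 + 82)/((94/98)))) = 54216421738/43684823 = 1241.08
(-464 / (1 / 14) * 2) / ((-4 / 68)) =220864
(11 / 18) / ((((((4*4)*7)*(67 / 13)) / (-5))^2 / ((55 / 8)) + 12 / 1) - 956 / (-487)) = 0.00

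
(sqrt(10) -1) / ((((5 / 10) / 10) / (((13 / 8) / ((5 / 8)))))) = 112.44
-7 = -7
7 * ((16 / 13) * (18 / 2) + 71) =7469 / 13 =574.54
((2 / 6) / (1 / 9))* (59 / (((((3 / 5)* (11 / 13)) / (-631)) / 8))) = -19359080 / 11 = -1759916.36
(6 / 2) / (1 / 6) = 18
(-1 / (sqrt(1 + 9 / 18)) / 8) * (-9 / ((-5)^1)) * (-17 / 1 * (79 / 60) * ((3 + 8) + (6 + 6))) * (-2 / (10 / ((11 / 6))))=-339779 * sqrt(6) / 24000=-34.68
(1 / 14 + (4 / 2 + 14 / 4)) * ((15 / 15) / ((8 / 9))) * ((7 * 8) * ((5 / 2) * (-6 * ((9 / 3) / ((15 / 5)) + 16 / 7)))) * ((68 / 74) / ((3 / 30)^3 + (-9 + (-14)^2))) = -4117230000 / 48433259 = -85.01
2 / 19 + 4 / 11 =98 / 209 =0.47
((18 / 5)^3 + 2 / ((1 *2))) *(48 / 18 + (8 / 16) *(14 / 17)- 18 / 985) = 915751739 / 6279375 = 145.83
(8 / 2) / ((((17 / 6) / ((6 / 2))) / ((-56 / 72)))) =-56 / 17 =-3.29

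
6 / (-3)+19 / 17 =-15 / 17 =-0.88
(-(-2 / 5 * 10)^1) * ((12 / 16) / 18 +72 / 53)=1781 / 318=5.60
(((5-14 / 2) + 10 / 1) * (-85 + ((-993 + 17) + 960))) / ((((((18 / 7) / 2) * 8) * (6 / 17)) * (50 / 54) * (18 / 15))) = -200.32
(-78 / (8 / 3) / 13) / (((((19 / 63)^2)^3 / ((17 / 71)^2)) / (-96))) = 3902967101894616 / 237158286121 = 16457.22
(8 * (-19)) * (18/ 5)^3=-886464/ 125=-7091.71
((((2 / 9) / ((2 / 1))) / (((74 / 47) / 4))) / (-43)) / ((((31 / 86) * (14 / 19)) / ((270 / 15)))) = -3572 / 8029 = -0.44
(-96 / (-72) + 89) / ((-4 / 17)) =-4607 / 12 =-383.92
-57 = -57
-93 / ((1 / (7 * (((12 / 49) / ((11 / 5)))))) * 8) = -1395 / 154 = -9.06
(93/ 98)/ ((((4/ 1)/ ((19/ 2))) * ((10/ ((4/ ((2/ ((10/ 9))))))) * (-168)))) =-589/ 197568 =-0.00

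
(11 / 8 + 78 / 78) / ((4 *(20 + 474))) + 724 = 602369 / 832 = 724.00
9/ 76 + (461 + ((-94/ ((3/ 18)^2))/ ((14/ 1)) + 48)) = 142259/ 532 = 267.40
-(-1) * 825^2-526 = 680099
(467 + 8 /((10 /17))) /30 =801 /50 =16.02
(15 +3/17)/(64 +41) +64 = 38166/595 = 64.14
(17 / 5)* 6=102 / 5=20.40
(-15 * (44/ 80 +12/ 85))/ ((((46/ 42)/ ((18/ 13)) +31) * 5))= -26649/ 408578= -0.07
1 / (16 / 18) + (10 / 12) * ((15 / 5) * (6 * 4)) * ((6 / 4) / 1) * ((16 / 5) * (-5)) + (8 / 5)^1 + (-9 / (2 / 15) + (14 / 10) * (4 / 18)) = -541607 / 360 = -1504.46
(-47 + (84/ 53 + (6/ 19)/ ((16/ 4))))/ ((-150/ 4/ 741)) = 1186991/ 1325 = 895.84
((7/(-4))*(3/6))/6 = -7/48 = -0.15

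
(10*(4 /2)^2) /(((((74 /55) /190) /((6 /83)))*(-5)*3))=-83600 /3071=-27.22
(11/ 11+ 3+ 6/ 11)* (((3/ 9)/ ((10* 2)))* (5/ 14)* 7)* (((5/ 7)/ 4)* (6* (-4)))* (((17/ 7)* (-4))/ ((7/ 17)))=72250/ 3773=19.15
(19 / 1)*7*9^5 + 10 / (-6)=23560546 / 3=7853515.33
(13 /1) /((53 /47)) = 611 /53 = 11.53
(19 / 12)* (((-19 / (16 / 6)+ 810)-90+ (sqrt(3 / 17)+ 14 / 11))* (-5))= -5970275 / 1056-95* sqrt(51) / 204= -5657.00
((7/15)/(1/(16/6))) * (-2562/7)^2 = 833504/5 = 166700.80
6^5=7776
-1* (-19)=19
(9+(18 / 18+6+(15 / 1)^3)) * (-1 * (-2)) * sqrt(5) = 6782 * sqrt(5) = 15165.01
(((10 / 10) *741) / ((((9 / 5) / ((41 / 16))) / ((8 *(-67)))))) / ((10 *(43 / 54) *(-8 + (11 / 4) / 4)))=417544 / 43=9710.33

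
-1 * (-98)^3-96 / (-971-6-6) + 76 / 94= 43484053458 / 46201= 941192.91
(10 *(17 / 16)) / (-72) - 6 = -3541 / 576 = -6.15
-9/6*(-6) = 9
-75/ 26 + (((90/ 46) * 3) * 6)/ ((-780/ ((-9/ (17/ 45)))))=-9195/ 5083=-1.81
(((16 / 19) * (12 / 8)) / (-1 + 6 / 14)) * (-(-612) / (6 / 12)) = -51408 / 19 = -2705.68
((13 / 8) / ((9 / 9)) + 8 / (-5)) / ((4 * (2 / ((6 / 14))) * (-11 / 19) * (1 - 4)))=19 / 24640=0.00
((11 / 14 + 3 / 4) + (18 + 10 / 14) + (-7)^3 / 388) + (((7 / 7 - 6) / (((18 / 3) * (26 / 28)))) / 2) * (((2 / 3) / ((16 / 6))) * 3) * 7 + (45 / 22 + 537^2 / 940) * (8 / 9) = 7602048391 / 26077480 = 291.52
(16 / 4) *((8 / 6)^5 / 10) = 2048 / 1215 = 1.69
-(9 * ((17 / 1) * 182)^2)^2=-7422774315714576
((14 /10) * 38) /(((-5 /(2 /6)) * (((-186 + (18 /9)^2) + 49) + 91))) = 19 /225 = 0.08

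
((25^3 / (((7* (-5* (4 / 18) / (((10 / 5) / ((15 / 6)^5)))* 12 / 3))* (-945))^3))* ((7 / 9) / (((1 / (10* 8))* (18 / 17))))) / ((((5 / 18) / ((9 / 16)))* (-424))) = -1088 / 733972686767578125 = -0.00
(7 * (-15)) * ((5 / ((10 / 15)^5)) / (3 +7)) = -25515 / 64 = -398.67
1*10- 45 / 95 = 181 / 19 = 9.53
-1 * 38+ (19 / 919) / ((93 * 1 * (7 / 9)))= -7578017 / 199423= -38.00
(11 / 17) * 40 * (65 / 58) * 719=10281700 / 493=20855.38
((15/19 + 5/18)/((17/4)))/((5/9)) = 146/323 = 0.45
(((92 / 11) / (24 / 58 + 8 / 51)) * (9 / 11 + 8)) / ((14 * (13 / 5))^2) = 82491225 / 845688844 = 0.10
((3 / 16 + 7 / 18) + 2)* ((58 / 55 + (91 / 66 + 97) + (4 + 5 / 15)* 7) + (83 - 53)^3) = 301954303 / 4320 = 69896.83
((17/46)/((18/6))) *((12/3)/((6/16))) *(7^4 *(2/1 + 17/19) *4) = 143675840/3933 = 36530.85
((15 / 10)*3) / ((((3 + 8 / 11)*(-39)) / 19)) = -627 / 1066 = -0.59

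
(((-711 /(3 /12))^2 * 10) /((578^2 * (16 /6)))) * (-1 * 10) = -75828150 /83521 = -907.89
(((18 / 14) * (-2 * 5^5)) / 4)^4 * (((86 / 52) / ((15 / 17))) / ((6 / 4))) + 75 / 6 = 10164241790777726975 / 499408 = 20352581037503.86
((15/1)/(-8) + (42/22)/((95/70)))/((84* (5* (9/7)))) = -29/33440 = -0.00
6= 6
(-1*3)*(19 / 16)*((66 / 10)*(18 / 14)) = -16929 / 560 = -30.23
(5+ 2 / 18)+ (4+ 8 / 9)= 10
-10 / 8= -5 / 4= -1.25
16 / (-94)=-8 / 47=-0.17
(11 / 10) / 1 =11 / 10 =1.10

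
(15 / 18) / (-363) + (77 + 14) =198193 / 2178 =91.00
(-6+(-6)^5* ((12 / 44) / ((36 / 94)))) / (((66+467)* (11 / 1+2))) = -60978 / 76219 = -0.80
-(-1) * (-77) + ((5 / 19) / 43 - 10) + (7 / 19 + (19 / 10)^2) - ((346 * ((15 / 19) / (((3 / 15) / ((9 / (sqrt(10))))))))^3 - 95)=979137 / 81700 - 127391254638750 * sqrt(10) / 6859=-58732543893.09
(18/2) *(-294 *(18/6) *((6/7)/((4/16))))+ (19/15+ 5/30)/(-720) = -587865643/21600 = -27216.00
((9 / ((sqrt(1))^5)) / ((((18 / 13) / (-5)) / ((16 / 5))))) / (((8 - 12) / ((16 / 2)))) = 208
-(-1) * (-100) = -100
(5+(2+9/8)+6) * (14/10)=791/40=19.78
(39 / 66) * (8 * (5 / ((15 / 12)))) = 208 / 11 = 18.91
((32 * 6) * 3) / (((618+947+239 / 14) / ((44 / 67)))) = 39424 / 164887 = 0.24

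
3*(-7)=-21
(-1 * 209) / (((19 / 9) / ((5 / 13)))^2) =-22275 / 3211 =-6.94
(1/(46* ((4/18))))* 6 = 27/46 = 0.59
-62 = -62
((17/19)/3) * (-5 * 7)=-10.44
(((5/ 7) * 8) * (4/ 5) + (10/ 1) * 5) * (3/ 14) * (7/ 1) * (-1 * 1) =-573/ 7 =-81.86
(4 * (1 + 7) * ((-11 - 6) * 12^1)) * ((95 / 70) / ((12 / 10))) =-51680 / 7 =-7382.86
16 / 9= 1.78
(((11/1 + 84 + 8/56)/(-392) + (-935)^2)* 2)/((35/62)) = 37182527377/12005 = 3097253.43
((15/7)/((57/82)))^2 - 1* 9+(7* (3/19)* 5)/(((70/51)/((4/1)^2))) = 64.92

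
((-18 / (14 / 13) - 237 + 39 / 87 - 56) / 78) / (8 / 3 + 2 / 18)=-188343 / 131950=-1.43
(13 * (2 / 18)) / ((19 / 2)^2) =0.02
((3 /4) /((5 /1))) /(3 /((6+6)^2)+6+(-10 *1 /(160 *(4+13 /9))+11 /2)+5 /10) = 882 /70615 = 0.01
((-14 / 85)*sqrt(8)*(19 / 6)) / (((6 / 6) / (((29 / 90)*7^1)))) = -26999*sqrt(2) / 11475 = -3.33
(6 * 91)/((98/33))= 1287/7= 183.86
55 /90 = 11 /18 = 0.61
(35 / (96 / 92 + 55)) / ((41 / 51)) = 41055 / 52849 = 0.78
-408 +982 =574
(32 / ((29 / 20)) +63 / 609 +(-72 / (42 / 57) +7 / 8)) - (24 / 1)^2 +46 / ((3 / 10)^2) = -2039747 / 14616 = -139.56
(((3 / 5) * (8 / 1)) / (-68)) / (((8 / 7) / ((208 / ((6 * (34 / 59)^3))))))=-11.19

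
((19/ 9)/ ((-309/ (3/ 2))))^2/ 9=0.00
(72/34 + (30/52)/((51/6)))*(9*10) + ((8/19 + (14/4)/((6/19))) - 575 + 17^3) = 229073987/50388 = 4546.20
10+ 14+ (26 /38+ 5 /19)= 474 /19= 24.95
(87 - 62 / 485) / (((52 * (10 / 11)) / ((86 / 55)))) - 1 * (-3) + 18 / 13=7.26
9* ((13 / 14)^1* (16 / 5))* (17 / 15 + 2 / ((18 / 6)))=8424 / 175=48.14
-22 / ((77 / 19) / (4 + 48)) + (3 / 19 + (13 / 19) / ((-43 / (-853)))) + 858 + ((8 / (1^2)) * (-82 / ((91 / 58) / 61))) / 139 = 405.96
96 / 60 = 1.60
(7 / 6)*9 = 10.50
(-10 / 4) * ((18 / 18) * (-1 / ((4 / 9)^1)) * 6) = 135 / 4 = 33.75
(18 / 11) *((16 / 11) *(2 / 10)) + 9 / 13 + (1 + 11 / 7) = 205893 / 55055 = 3.74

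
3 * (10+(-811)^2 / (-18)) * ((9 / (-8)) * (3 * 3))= 17753607 / 16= 1109600.44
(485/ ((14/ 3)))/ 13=1455/ 182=7.99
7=7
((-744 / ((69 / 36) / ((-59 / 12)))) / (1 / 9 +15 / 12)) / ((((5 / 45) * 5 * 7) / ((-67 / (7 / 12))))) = -11434732416 / 276115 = -41412.93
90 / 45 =2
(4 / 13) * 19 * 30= 2280 / 13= 175.38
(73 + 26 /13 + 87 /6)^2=32041 /4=8010.25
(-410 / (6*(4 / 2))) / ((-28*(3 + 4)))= 205 / 1176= 0.17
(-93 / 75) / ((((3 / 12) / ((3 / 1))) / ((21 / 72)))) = -217 / 50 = -4.34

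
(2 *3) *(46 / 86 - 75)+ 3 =-19083 / 43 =-443.79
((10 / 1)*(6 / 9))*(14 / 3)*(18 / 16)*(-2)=-70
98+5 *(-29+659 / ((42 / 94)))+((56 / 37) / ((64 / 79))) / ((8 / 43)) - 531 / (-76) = 6939368189 / 944832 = 7344.55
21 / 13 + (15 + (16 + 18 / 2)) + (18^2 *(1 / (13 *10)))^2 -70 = -93681 / 4225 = -22.17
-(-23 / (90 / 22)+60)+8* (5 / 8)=-2222 / 45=-49.38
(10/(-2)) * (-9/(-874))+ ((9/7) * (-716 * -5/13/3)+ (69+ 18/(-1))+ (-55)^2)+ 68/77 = 2795094355/874874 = 3194.85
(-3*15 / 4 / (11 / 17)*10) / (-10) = 765 / 44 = 17.39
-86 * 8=-688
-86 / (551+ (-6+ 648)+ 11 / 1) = -1 / 14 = -0.07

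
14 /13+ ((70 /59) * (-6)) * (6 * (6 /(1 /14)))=-2751014 /767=-3586.72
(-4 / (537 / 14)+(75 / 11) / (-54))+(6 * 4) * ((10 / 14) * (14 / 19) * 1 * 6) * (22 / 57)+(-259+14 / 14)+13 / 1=-2763349901 / 12794562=-215.98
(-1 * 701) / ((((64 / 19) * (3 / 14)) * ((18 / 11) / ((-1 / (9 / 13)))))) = 13332319 / 15552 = 857.27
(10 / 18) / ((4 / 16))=20 / 9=2.22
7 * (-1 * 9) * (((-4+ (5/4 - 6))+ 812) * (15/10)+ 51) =-79120.12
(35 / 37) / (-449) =-35 / 16613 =-0.00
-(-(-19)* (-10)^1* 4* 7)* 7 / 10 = 3724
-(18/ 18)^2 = -1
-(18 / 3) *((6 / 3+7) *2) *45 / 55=-972 / 11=-88.36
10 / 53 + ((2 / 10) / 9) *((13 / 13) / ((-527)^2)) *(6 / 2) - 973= -214791442612 / 220794555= -972.81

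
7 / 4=1.75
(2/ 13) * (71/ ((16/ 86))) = 3053/ 52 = 58.71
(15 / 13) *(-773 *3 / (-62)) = 34785 / 806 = 43.16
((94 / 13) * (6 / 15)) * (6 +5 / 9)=18.96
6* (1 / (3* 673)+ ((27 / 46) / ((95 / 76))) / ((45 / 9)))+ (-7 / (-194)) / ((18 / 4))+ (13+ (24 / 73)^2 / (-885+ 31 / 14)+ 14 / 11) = 3633789282572530316 / 244747852730847675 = 14.85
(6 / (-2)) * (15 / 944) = -45 / 944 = -0.05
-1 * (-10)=10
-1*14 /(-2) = 7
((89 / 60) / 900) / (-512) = -89 / 27648000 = -0.00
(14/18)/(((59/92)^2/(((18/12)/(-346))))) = -14812/1806639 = -0.01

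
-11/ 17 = -0.65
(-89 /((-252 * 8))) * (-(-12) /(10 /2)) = 89 /840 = 0.11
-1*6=-6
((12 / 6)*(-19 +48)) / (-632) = -29 / 316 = -0.09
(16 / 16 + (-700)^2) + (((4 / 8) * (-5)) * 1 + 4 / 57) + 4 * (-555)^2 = 196319237 / 114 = 1722098.57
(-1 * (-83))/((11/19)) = 1577/11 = 143.36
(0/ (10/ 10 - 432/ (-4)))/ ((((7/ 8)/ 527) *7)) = 0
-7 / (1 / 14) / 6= -49 / 3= -16.33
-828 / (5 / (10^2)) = -16560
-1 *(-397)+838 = 1235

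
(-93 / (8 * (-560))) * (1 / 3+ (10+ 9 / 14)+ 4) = 19499 / 62720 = 0.31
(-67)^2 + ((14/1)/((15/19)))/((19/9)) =22487/5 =4497.40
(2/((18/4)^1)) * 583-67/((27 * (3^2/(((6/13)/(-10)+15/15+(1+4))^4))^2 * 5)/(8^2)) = -8874715588784373792436/14339016580078125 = -618920.80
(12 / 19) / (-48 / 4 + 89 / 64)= -768 / 12901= -0.06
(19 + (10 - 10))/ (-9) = -19/ 9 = -2.11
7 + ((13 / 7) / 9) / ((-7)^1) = 3074 / 441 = 6.97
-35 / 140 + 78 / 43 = 269 / 172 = 1.56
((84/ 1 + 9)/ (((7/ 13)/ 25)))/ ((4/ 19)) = 574275/ 28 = 20509.82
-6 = -6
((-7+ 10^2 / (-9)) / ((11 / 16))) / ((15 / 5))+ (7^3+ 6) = 101045 / 297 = 340.22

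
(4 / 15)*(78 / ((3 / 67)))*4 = 27872 / 15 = 1858.13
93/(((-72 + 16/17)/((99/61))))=-156519/73688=-2.12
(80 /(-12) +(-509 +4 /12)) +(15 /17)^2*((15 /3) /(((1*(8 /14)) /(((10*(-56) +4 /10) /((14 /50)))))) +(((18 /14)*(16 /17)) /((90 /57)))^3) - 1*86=-207697778924351 /14610328530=-14215.82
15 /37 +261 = 9672 /37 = 261.41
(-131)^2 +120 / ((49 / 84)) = 121567 / 7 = 17366.71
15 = 15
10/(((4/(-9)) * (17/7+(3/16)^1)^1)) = -2520/293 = -8.60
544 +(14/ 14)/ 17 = 9249/ 17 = 544.06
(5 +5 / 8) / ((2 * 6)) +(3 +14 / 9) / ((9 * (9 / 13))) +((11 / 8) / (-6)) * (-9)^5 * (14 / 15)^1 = 1473294407 / 116640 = 12631.12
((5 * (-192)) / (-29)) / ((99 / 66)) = 640 / 29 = 22.07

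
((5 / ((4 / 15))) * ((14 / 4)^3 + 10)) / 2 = 31725 / 64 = 495.70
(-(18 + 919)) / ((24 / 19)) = -17803 / 24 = -741.79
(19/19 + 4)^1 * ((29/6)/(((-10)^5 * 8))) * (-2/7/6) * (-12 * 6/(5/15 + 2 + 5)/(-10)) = 87/61600000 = 0.00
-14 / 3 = -4.67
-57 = -57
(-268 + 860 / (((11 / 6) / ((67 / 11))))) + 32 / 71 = 22247604 / 8591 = 2589.64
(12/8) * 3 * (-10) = -45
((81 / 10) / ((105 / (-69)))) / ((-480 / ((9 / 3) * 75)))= 5589 / 2240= 2.50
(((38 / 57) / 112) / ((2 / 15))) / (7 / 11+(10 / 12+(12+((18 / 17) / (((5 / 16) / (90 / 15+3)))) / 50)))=350625 / 110581016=0.00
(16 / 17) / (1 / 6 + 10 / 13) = 1248 / 1241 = 1.01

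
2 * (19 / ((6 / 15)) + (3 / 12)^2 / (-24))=18239 / 192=94.99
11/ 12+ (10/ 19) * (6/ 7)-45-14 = -57.63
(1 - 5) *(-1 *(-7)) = -28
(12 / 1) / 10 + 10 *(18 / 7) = 942 / 35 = 26.91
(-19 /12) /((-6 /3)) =19 /24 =0.79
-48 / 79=-0.61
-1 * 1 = -1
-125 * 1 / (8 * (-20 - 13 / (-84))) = 2625 / 3334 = 0.79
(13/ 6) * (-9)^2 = 351/ 2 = 175.50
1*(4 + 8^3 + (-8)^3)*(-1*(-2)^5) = 128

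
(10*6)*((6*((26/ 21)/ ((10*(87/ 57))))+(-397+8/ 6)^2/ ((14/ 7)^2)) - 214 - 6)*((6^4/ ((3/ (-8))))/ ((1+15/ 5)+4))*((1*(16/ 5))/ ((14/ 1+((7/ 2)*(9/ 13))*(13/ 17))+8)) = -111400256208384/ 823165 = -135331623.93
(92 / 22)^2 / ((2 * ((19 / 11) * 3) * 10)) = 529 / 3135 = 0.17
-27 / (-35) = 27 / 35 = 0.77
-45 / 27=-5 / 3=-1.67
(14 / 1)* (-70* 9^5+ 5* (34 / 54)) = -1562435350 / 27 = -57867975.93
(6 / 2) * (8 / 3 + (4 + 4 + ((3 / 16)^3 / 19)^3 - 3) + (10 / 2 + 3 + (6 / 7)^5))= 383326158479860130111 / 7921927195897888768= 48.39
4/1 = 4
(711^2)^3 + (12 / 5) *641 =645933202247686497 / 5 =129186640449537299.40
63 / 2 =31.50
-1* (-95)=95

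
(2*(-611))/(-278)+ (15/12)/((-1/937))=-648771/556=-1166.85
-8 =-8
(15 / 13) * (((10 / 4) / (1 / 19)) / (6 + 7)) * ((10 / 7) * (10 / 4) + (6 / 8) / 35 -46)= -1692045 / 9464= -178.79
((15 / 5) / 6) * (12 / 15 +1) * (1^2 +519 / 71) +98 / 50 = 9.44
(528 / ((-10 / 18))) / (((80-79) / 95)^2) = -8577360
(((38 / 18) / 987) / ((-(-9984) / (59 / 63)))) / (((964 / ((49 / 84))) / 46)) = 25783 / 4616735864832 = 0.00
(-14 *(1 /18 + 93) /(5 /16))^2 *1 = 17379634.57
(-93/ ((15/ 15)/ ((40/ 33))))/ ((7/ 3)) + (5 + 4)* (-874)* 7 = -4243494/ 77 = -55110.31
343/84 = 49/12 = 4.08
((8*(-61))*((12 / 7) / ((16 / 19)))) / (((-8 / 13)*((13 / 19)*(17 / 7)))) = 66063 / 68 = 971.51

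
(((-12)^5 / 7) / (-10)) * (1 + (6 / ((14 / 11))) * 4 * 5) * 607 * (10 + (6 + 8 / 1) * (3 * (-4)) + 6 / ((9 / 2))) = -32210782730.45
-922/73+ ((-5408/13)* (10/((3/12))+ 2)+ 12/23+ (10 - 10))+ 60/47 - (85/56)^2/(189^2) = -154546792977843961/8839917592128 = -17482.83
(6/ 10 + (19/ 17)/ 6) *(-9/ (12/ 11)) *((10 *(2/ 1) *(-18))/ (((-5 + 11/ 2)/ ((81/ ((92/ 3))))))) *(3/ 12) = 9646857/ 3128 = 3084.03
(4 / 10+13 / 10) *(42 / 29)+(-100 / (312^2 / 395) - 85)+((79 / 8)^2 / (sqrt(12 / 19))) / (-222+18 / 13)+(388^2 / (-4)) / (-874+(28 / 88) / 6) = -16233936892963 / 407076667920 - 81133 *sqrt(57) / 1101312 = -40.44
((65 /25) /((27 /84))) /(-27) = -364 /1215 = -0.30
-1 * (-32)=32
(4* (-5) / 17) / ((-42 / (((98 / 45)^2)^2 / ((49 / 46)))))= 24739904 / 41826375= 0.59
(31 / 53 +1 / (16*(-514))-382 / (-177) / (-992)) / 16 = 1393383695 / 38266074624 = 0.04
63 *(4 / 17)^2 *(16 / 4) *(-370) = -1491840 / 289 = -5162.08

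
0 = 0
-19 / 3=-6.33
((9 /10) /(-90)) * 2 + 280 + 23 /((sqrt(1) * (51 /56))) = 305.23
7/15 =0.47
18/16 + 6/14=87/56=1.55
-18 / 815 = -0.02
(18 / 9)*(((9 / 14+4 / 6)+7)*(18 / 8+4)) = 8725 / 84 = 103.87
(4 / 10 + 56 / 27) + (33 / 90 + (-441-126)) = -152323 / 270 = -564.16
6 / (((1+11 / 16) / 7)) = 224 / 9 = 24.89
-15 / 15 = -1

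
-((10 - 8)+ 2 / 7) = -16 / 7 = -2.29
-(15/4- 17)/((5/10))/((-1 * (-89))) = 53/178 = 0.30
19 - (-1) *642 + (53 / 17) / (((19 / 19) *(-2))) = 22421 / 34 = 659.44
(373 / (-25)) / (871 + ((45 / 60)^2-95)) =-5968 / 310625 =-0.02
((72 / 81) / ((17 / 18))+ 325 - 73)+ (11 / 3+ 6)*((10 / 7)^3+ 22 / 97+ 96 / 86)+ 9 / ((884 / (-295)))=1104473852351 / 3794091756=291.10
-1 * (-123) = 123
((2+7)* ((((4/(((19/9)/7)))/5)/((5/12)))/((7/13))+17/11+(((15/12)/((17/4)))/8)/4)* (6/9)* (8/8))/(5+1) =38025069/2842400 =13.38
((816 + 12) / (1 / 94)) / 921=25944 / 307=84.51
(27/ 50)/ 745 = 27/ 37250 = 0.00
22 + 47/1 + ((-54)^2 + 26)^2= 8655433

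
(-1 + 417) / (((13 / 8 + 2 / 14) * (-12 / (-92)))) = 1804.07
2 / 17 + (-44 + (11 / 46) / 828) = -28413461 / 647496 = -43.88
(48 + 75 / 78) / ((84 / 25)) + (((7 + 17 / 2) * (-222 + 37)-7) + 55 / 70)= -6244367 / 2184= -2859.14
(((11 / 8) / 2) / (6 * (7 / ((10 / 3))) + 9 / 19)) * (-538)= -281105 / 9936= -28.29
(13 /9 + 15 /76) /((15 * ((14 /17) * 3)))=19091 /430920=0.04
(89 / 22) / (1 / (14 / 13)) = 623 / 143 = 4.36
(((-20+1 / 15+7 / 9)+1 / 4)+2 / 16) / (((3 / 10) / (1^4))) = -6761 / 108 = -62.60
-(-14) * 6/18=14/3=4.67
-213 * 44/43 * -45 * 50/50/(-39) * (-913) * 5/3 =213915900/559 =382676.03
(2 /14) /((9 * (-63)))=-1 /3969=-0.00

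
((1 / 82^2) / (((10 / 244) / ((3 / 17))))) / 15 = 61 / 1428850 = 0.00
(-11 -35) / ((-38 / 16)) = 368 / 19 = 19.37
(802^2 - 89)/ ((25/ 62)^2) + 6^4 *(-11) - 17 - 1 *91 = 492631312/ 125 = 3941050.50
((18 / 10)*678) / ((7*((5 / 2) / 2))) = 24408 / 175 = 139.47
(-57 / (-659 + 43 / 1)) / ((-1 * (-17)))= 57 / 10472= 0.01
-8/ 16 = -1/ 2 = -0.50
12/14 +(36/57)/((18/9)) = 156/133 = 1.17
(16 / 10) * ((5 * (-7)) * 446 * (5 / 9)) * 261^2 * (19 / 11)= -1632647061.82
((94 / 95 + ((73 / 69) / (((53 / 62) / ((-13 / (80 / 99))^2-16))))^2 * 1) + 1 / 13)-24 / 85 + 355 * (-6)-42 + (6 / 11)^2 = 6132208983084333673125311 / 69579470953175040000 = 88132.45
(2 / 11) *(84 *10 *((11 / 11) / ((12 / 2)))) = 25.45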